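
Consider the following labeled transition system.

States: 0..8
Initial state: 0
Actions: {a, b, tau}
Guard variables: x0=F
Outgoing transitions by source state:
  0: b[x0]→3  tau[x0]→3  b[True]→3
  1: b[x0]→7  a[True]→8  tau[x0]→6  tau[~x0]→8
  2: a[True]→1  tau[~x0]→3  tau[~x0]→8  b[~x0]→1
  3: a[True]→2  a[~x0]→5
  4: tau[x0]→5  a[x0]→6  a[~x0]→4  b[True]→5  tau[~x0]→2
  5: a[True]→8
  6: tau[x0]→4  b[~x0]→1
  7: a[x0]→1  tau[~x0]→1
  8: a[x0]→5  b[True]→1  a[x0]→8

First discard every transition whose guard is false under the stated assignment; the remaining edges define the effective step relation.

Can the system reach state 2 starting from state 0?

Answer: REACHABLE

Analysis:
After dropping false guards: 16 live edges.
L0 = {0}
L1 = {3}  cumulative {0,3}
L2 = {2,5}  cumulative {0,2,3,5}
L3 = {1,8}  cumulative {0,1,2,3,5,8}
Reach set: {0,1,2,3,5,8}
Path to 2: b·a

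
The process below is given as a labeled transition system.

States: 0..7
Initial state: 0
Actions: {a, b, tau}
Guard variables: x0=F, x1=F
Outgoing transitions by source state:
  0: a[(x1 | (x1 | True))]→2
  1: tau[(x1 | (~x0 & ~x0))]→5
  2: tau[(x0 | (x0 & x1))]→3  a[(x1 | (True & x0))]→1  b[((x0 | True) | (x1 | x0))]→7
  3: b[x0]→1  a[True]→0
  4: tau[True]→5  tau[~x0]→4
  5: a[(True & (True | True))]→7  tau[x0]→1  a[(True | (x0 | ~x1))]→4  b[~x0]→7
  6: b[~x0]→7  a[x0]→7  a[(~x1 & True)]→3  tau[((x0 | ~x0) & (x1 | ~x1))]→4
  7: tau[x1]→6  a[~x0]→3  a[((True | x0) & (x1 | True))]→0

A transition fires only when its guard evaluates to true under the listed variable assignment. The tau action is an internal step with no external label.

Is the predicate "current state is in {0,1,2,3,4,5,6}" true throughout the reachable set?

Allowed set {0,1,2,3,4,5,6}
Reachable = {0,2,3,7}
  0: safe
  2: safe
  3: safe
  7: ✗ unsafe
reach 7 via a·b — violates

Answer: INVARIANT VIOLATED at state 7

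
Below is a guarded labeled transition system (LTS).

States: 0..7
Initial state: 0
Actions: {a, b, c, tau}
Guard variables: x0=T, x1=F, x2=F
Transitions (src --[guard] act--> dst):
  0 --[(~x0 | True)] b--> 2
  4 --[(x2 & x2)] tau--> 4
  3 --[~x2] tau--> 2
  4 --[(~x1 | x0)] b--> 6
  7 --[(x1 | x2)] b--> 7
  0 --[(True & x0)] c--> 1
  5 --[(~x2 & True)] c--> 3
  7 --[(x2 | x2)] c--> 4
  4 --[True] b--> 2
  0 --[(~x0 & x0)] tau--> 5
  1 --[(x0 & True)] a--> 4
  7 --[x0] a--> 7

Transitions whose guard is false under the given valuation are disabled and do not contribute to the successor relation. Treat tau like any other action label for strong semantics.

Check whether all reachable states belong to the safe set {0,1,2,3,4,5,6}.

Inv-set: {0,1,2,3,4,5,6}
Reachable = {0,1,2,4,6}
  0: ok
  1: ok
  2: ok
  4: ok
  6: ok

Answer: INVARIANT HOLDS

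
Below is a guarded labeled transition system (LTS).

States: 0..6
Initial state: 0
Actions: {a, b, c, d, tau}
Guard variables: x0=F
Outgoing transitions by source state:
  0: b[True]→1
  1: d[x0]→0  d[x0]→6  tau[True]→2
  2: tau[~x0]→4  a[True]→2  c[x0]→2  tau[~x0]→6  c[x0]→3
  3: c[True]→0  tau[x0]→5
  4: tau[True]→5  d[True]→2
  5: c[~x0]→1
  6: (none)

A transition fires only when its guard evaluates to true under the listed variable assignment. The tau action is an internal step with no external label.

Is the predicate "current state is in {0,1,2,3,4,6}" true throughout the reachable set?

Safe = {0,1,2,3,4,6}
R = {0,1,2,4,5,6}
  0: ok
  1: ok
  2: ok
  4: ok
  5: ✗ unsafe
  6: ok
counterexample path to 5: b·tau·tau·tau

Answer: INVARIANT VIOLATED at state 5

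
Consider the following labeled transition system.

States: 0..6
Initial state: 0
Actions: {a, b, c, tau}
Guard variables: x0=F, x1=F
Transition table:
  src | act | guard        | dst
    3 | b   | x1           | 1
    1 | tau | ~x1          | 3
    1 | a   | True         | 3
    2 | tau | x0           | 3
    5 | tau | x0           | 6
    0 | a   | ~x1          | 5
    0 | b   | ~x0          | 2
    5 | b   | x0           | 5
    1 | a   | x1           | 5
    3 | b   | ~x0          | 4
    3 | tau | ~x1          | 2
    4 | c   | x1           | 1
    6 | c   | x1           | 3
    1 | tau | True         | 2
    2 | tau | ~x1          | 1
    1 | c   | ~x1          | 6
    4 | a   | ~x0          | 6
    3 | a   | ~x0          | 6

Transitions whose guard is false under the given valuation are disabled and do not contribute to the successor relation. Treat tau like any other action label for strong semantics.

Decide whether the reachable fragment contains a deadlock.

Answer: DEADLOCK at state 5

Trace:
Reachable = {0,1,2,3,4,5,6}
  0: a→5  b→2  [2 exit(s)]
  1: a→3  c→6  tau→2  tau→3  [4 exit(s)]
  2: tau→1  [1 exit(s)]
  3: a→6  b→4  tau→2  [3 exit(s)]
  4: a→6  [1 exit(s)]
  5: ∅  [deadlock]
  6: ∅  [deadlock]
Path to 5: a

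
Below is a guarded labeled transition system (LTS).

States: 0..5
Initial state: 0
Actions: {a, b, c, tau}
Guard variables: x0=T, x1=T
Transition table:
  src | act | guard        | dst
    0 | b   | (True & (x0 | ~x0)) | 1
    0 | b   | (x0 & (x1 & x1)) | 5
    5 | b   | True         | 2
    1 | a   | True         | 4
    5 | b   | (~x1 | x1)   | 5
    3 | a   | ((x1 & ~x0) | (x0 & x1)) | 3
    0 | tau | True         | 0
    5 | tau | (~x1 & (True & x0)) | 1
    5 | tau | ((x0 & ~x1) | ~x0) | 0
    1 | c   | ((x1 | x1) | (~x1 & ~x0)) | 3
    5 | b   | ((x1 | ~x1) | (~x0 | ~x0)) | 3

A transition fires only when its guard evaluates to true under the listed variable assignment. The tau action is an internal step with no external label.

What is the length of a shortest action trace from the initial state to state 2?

Answer: 2

Analysis:
Breadth-first toward 2:
  depth 0: {0}
  depth 1: {1,5}
  depth 2: {2,3,4}
depth(2)=2, e.g. b·b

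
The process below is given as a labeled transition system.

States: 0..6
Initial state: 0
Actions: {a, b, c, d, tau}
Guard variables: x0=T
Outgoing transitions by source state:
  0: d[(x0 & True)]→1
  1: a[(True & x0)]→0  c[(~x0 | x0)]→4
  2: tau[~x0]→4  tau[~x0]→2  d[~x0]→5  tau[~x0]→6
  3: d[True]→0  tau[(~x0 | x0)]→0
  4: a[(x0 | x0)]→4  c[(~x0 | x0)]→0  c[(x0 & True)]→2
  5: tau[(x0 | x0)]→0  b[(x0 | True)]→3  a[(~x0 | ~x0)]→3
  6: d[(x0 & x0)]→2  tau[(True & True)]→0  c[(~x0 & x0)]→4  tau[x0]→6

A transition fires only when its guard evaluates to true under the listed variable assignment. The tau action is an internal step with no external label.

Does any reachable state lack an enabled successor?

Answer: DEADLOCK at state 2

Analysis:
R = {0,1,2,4}
  0: d→1  [1 out]
  1: a→0  c→4  [2 out]
  2: ∅  [no exit]
  4: a→4  c→0  c→2  [3 out]
Path to 2: d·c·c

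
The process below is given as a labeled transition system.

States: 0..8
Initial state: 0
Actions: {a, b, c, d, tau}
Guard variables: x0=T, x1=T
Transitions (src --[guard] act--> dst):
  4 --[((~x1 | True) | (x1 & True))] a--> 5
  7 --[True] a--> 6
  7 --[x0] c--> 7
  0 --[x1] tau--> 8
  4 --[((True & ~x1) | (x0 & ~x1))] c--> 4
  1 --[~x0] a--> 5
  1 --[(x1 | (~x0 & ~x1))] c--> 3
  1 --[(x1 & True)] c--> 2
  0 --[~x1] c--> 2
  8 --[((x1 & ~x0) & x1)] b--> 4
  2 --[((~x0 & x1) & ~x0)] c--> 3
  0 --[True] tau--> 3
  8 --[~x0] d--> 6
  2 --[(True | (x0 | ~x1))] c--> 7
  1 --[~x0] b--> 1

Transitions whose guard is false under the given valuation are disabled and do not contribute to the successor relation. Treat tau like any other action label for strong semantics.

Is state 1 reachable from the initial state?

Answer: UNREACHABLE

Working:
After dropping false guards: 8 live edges.
Layer 0: {0}
Layer 1: {3,8}  total {0,3,8}
Reach set: {0,3,8}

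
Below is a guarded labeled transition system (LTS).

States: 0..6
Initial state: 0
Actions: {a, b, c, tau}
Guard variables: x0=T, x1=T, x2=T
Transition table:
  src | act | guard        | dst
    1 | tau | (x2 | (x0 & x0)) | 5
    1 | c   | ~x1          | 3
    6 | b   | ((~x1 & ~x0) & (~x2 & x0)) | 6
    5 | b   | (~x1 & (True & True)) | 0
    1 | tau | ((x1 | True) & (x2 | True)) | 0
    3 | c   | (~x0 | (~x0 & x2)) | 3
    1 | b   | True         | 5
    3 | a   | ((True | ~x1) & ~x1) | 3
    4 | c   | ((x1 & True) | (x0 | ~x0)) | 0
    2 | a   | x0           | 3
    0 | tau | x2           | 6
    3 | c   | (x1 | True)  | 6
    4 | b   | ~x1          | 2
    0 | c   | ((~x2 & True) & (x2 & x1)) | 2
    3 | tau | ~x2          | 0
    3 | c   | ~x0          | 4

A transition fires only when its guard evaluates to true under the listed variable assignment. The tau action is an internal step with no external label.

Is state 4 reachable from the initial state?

Answer: UNREACHABLE

Analysis:
Guard filter leaves 7 enabled edge(s).
Layer 0: {0}
Layer 1: {6}  total {0,6}
Reachable = {0,6}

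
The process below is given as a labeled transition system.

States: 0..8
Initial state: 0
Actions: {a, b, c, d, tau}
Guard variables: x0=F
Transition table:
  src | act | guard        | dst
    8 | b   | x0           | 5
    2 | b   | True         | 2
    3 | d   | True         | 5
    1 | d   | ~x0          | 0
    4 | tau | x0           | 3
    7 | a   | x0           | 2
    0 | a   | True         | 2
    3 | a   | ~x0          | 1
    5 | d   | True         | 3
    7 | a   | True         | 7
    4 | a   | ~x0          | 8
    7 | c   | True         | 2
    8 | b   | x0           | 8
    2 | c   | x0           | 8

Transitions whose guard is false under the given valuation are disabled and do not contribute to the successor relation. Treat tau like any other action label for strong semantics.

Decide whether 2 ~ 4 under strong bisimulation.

Compute ~ classes (split until stable):
  round 0: {{0,1,2,3,4,5,6,7,8}}
  round 1: {{0,4},{1,5},{2},{3},{6,8},{7}}
  round 2: {{0},{1},{2},{3},{4},{5},{6,8},{7}}
8 equivalence class(es) (converged in 3)
[2]={2}  [4]={4}

Answer: NOT BISIMILAR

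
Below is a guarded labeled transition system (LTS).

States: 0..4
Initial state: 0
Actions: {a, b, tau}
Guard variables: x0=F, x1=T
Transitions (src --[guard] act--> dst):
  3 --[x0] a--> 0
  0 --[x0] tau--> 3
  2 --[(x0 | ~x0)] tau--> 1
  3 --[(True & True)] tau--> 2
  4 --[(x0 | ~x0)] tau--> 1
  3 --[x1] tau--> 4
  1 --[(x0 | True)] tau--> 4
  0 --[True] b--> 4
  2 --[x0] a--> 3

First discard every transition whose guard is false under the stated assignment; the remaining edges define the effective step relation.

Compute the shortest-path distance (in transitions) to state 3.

Answer: UNREACHABLE

Working:
Breadth-first toward 3:
  depth 0: {0}
  depth 1: {4}
  depth 2: {1}
3 never appears.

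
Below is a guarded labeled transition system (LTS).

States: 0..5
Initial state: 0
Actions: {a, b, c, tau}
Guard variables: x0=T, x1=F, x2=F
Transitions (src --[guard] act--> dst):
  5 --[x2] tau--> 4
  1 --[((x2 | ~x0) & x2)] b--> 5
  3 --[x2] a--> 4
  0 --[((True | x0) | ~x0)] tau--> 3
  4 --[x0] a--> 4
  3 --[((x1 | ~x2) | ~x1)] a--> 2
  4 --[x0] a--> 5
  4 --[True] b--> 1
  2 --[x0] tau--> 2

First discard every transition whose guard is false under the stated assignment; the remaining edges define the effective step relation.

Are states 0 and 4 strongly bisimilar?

Bisimulation quotient by refinement:
  P[0] = {{0,1,2,3,4,5}}
  P[1] = {{0,2},{1,5},{3},{4}}
  P[2] = {{0},{1,5},{2},{3},{4}}
stable after 3 split(s): 5 block(s)
class of 0: {0}; class of 4: {4}

Answer: NOT BISIMILAR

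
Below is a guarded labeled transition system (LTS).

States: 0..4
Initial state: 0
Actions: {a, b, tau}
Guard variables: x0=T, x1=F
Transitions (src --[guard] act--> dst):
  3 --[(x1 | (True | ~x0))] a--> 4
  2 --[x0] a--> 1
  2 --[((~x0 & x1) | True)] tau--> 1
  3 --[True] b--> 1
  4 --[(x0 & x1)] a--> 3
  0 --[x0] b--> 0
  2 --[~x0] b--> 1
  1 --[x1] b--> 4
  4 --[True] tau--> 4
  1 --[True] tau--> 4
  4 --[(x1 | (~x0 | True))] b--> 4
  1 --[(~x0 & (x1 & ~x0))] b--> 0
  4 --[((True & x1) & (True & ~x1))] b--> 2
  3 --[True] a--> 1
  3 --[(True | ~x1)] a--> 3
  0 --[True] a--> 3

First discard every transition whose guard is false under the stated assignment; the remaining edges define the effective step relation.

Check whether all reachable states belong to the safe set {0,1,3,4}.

Answer: INVARIANT HOLDS

Trace:
Allowed set {0,1,3,4}
Reachable = {0,1,3,4}
  0: safe
  1: safe
  3: safe
  4: safe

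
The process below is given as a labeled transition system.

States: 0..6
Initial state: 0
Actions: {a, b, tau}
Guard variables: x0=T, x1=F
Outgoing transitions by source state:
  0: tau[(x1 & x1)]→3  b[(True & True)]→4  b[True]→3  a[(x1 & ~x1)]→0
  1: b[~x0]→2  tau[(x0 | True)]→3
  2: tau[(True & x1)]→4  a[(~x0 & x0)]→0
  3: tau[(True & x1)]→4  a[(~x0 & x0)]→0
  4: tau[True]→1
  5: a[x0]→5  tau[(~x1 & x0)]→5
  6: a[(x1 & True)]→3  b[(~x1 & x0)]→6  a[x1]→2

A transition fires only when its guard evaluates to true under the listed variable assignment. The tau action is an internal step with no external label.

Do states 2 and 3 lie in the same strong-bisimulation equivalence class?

Bisimulation quotient by refinement:
  π0 = {{0,1,2,3,4,5,6}}
  π1 = {{0,6},{1,4},{2,3},{5}}
  π2 = {{0},{1},{2,3},{4},{5},{6}}
Fixed point at round 3; 6 class(es).
2∈{2,3}, 3∈{2,3}

Answer: BISIMILAR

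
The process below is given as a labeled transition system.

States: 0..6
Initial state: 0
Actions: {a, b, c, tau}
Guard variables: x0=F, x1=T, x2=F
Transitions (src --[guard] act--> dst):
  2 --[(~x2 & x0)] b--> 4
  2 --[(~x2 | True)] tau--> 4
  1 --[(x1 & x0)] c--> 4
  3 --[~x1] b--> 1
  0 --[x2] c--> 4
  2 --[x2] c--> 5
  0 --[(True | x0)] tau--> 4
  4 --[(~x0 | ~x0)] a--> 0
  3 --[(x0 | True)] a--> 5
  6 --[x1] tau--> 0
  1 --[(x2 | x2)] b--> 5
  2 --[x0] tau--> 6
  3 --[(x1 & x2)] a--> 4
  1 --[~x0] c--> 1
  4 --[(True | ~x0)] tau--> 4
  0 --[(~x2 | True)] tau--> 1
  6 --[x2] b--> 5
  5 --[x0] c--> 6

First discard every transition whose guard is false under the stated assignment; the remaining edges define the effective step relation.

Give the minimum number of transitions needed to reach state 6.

Answer: UNREACHABLE

Trace:
Layered search for 6:
  depth 0: {0}
  depth 1: {1,4}
6 never appears.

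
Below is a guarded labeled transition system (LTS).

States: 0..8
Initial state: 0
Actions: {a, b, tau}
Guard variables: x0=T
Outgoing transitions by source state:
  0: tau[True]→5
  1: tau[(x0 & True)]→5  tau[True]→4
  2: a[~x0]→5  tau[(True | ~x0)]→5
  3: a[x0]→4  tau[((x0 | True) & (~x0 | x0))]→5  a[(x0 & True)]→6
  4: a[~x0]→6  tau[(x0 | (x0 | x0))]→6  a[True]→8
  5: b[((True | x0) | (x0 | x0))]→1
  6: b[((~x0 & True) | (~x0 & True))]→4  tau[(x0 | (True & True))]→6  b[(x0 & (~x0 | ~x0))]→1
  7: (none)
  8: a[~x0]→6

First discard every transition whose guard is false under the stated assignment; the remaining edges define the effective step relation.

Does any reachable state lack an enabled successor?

Answer: DEADLOCK at state 8

Trace:
Reach set: {0,1,4,5,6,8}
  0: tau→5  [deg 1]
  1: tau→4  tau→5  [deg 2]
  4: a→8  tau→6  [deg 2]
  5: b→1  [deg 1]
  6: tau→6  [deg 1]
  8: ∅  [STUCK]
Path to 8: tau·b·tau·a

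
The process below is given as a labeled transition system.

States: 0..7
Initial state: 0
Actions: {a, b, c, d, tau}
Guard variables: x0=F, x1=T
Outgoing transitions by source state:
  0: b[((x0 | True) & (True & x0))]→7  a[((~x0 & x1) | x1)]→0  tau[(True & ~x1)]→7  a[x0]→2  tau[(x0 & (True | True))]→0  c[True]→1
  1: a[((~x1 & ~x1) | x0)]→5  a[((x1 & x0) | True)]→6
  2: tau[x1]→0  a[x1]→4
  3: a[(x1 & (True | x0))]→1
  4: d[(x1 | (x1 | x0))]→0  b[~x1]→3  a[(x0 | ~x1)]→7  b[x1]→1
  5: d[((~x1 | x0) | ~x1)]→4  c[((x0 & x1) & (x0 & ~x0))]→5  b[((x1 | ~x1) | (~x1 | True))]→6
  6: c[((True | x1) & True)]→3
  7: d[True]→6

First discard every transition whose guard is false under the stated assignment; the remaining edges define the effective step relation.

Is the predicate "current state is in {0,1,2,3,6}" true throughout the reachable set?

Safe = {0,1,2,3,6}
Reach set: {0,1,3,6}
  0: safe
  1: safe
  3: safe
  6: safe

Answer: INVARIANT HOLDS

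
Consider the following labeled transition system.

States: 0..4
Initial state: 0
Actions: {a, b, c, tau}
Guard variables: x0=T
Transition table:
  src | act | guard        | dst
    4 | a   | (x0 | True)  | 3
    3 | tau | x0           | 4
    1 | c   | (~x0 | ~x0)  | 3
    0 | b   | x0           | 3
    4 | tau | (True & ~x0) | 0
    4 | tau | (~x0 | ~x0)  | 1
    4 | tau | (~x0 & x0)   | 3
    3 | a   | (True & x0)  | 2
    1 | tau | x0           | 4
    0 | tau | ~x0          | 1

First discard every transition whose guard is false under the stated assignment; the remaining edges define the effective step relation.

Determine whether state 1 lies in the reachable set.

Answer: UNREACHABLE

Trace:
After dropping false guards: 5 live edges.
Layer 0: {0}
Layer 1: {3}  now seen {0,3}
Layer 2: {2,4}  now seen {0,2,3,4}
R = {0,2,3,4}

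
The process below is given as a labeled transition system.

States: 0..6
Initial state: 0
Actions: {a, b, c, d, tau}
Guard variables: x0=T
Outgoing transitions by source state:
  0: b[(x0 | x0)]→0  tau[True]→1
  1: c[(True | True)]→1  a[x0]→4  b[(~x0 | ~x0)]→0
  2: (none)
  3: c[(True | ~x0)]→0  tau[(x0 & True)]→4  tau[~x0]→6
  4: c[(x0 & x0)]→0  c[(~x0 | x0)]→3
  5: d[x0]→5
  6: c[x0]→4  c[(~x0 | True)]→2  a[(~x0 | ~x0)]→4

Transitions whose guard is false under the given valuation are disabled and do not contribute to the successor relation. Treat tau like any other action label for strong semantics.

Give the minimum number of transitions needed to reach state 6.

Answer: UNREACHABLE

Working:
BFS to 6:
  depth 0: {0}
  depth 1: {1}
  depth 2: {4}
  depth 3: {3}
6 never appears.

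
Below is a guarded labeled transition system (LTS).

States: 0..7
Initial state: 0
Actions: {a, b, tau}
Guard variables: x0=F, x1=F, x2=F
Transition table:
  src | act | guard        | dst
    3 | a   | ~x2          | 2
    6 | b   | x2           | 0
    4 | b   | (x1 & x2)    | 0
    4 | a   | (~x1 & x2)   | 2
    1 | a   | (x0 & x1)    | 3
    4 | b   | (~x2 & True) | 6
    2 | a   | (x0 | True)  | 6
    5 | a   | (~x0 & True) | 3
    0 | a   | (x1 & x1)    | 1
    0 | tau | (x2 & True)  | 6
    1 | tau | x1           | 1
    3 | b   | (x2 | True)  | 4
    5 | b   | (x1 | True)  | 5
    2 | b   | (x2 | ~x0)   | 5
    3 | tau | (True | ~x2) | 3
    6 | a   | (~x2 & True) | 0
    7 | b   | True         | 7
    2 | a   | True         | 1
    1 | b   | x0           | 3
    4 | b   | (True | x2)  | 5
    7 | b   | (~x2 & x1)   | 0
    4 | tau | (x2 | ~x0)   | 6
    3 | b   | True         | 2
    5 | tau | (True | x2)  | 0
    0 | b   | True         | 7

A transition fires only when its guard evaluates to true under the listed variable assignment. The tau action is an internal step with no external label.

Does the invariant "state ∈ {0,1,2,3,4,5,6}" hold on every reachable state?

Safe = {0,1,2,3,4,5,6}
Reach set: {0,7}
  0: ✓
  7: ✗ unsafe
witness against invariant: b → 7

Answer: INVARIANT VIOLATED at state 7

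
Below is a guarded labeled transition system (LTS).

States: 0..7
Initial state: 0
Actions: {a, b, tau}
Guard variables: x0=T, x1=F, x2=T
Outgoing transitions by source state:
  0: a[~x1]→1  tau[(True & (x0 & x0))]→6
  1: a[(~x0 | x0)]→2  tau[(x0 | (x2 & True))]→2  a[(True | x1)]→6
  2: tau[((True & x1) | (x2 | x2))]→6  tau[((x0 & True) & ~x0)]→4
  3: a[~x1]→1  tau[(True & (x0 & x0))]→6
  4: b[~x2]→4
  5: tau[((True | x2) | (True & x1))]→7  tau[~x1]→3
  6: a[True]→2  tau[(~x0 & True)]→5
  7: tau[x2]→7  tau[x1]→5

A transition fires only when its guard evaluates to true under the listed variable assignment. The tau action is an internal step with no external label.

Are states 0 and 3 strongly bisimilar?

Answer: BISIMILAR

Working:
Refine partition for ~:
  P[0] = {{0,1,2,3,4,5,6,7}}
  P[1] = {{0,1,3},{2,5,7},{4},{6}}
  P[2] = {{0,3},{1},{2},{4},{5},{6},{7}}
Fixed point at round 3; 7 class(es).
class of 0: {0,3}; class of 3: {0,3}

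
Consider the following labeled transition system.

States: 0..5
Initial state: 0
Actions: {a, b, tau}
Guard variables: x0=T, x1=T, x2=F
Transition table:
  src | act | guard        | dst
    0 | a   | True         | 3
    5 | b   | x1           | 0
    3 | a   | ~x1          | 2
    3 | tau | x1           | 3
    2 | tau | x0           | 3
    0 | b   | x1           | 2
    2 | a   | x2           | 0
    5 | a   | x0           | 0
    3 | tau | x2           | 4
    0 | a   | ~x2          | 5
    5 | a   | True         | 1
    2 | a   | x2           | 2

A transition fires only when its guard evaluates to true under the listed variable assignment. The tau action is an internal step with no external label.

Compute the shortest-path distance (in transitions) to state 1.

Answer: 2

Analysis:
Breadth-first toward 1:
  depth 0: {0}
  depth 1: {2,3,5}
  depth 2: {1}
first hit 1 at d=2 via a·a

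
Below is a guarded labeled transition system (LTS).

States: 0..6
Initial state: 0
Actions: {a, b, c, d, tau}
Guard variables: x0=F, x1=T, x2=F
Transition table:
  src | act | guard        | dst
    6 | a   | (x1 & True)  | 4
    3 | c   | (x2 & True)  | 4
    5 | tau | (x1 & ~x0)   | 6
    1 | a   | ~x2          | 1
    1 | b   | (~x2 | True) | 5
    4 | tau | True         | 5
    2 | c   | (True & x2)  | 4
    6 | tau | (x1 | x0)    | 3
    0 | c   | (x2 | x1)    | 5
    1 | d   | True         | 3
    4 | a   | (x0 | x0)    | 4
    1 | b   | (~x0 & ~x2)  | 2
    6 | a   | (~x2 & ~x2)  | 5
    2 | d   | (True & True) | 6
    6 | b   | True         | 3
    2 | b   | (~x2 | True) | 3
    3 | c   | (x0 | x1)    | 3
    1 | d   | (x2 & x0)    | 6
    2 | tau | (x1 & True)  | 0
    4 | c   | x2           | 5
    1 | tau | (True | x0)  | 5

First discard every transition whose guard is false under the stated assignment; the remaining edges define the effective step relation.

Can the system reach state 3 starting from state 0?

Answer: REACHABLE

Trace:
After dropping false guards: 16 live edges.
depth 0: {0}
depth 1: {5}  total {0,5}
depth 2: {6}  total {0,5,6}
depth 3: {3,4}  total {0,3,4,5,6}
Reach set: {0,3,4,5,6}
Path to 3: c·tau·tau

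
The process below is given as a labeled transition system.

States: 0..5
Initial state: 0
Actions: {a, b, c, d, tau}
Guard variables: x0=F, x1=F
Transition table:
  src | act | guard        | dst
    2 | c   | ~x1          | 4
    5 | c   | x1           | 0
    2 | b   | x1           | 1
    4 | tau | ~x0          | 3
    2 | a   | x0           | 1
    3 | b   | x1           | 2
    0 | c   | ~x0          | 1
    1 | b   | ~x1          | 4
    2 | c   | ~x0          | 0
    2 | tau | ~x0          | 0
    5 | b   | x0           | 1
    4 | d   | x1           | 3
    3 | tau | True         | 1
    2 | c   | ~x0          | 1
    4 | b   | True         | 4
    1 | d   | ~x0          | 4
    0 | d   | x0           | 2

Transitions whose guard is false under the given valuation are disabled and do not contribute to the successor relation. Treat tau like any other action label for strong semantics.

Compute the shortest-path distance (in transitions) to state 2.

Breadth-first toward 2:
  Layer 0: {0}
  Layer 1: {1}
  Layer 2: {4}
  Layer 3: {3}
2 never appears.

Answer: UNREACHABLE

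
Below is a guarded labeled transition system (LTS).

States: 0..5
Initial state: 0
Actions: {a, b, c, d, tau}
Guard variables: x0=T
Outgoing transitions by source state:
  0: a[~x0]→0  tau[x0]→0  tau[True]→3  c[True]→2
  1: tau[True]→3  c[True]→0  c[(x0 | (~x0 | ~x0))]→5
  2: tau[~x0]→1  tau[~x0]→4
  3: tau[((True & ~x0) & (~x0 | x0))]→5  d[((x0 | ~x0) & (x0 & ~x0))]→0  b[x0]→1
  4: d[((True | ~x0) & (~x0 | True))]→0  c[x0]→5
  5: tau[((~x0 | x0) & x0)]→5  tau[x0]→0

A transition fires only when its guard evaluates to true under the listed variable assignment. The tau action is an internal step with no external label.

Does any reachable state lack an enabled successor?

Reachable = {0,1,2,3,5}
  0: c→2  tau→0  tau→3  [deg 3]
  1: c→0  c→5  tau→3  [deg 3]
  2: ∅  [no exit]
  3: b→1  [deg 1]
  5: tau→0  tau→5  [deg 2]
trace reaching 2: c

Answer: DEADLOCK at state 2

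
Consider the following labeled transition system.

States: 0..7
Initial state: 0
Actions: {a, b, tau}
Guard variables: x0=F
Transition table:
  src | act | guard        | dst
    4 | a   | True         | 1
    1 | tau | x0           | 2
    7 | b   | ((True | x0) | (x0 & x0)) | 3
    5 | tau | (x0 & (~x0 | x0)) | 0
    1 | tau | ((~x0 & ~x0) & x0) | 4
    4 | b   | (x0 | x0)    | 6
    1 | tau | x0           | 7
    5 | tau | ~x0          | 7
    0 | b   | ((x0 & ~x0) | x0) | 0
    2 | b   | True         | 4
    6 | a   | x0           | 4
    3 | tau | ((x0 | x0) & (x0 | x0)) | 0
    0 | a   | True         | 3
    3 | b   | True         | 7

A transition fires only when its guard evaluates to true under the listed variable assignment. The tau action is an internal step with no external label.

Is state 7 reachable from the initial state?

After dropping false guards: 6 live edges.
depth 0: {0}
depth 1: {3}  total {0,3}
depth 2: {7}  total {0,3,7}
Reachable = {0,3,7}
Path to 7: a·b

Answer: REACHABLE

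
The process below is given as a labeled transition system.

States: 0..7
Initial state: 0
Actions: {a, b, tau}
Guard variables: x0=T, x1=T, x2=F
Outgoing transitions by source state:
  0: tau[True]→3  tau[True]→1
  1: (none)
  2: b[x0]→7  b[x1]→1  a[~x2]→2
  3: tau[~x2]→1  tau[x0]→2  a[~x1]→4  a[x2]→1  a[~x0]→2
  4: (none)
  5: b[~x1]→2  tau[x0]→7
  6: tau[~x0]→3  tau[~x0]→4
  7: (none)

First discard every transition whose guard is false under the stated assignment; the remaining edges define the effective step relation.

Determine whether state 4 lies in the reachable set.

Answer: UNREACHABLE

Trace:
8 transition(s) survive guard evaluation.
depth 0: {0}
depth 1: {1,3}  cumulative {0,1,3}
depth 2: {2}  cumulative {0,1,2,3}
depth 3: {7}  cumulative {0,1,2,3,7}
Reach set: {0,1,2,3,7}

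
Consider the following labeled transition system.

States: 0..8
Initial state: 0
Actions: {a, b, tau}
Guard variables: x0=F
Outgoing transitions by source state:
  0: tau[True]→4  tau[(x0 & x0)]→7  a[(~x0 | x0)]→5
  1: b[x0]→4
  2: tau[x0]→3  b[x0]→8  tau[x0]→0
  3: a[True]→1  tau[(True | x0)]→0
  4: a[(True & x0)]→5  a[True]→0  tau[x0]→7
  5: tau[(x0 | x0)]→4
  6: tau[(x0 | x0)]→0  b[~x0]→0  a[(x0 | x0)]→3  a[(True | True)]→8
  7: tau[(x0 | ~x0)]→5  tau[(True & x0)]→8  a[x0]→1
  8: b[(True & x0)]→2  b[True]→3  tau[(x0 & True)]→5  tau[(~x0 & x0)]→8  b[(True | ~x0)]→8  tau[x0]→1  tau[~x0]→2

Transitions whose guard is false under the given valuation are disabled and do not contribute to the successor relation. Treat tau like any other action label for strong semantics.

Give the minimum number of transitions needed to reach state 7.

BFS to 7:
  L0 = {0}
  L1 = {4,5}
7 never appears.

Answer: UNREACHABLE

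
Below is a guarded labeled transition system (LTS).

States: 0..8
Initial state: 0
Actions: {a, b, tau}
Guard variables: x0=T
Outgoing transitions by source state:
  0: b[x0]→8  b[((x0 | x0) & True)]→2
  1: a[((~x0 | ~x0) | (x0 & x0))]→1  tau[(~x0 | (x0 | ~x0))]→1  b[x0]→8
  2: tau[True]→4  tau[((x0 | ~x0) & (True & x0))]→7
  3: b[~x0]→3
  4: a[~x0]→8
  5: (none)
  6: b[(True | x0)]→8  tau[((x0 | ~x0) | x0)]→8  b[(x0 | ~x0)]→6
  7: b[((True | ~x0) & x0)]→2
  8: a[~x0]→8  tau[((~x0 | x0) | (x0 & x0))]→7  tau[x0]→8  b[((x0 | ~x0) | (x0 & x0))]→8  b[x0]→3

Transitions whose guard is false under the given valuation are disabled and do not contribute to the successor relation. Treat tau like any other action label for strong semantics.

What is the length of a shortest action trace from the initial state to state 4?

BFS to 4:
  depth 0: {0}
  depth 1: {2,8}
  depth 2: {3,4,7}
depth(4)=2, e.g. b·tau

Answer: 2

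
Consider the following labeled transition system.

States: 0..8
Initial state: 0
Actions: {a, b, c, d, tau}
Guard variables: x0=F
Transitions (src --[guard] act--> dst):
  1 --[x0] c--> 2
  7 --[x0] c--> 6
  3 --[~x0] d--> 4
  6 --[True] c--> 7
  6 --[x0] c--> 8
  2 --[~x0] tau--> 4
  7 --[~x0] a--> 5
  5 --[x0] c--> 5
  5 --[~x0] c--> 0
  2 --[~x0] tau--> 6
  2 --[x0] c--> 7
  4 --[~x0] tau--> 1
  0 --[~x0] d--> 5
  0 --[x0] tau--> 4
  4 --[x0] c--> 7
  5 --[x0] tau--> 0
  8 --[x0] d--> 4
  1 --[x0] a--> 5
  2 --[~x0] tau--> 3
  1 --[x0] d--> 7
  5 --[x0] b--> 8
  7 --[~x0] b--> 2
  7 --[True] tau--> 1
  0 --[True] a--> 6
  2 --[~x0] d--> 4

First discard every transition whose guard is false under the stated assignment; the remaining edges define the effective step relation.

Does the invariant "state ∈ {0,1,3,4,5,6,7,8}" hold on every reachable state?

Safe = {0,1,3,4,5,6,7,8}
Reachable = {0,1,2,3,4,5,6,7}
  0: ok
  1: ok
  2: outside
  3: ok
  4: ok
  5: ok
  6: ok
  7: ok
witness against invariant: a·c·b → 2

Answer: INVARIANT VIOLATED at state 2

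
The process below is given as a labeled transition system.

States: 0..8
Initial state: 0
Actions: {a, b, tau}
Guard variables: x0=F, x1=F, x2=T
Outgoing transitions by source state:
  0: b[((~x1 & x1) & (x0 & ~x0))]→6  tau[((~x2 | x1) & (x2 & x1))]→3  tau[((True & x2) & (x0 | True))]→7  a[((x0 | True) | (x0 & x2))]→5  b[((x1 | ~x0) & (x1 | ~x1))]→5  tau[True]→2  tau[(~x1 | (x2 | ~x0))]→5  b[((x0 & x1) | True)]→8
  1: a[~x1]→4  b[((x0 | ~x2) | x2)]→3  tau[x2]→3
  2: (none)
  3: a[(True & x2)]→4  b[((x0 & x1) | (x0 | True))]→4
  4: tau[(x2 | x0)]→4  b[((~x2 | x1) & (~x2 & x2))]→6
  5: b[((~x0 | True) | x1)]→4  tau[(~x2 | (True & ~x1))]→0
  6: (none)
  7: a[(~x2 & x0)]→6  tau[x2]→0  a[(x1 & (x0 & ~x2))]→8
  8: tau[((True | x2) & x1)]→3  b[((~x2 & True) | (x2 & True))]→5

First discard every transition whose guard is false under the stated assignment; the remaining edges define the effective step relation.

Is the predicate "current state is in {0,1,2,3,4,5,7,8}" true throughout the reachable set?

Answer: INVARIANT HOLDS

Analysis:
Safe = {0,1,2,3,4,5,7,8}
R = {0,2,4,5,7,8}
  0: safe
  2: safe
  4: safe
  5: safe
  7: safe
  8: safe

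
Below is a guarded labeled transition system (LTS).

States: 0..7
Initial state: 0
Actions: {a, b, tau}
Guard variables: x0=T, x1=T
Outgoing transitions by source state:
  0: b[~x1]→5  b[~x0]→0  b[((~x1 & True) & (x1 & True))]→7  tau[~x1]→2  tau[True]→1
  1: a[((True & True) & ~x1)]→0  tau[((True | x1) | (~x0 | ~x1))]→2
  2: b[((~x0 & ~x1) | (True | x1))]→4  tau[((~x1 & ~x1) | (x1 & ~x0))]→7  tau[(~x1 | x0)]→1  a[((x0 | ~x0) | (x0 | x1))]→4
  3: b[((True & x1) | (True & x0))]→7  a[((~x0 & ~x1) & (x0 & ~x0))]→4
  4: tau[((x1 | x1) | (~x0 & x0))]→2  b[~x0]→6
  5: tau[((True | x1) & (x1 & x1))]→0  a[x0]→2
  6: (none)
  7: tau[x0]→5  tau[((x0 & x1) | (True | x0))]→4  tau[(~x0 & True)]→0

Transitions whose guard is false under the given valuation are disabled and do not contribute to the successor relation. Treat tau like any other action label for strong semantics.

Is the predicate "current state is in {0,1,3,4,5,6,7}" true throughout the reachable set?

Answer: INVARIANT VIOLATED at state 2

Analysis:
Allowed set {0,1,3,4,5,6,7}
R = {0,1,2,4}
  0: ok
  1: ok
  2: ✗ unsafe
  4: ok
counterexample path to 2: tau·tau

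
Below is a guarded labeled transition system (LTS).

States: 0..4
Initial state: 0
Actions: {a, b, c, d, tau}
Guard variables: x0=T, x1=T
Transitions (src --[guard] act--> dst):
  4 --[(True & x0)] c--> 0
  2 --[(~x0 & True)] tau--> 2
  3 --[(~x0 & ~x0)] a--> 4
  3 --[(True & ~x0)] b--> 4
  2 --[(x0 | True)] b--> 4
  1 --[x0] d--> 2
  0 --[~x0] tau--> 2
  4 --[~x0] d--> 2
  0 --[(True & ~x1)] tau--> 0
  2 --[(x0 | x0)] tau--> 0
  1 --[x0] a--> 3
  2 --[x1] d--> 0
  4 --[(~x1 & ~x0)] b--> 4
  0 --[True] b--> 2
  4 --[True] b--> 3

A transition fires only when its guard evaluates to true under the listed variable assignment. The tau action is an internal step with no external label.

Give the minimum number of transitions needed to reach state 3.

Answer: 3

Trace:
Breadth-first toward 3:
  depth 0: {0}
  depth 1: {2}
  depth 2: {4}
  depth 3: {3}
3 enters at depth 3; path b·b·b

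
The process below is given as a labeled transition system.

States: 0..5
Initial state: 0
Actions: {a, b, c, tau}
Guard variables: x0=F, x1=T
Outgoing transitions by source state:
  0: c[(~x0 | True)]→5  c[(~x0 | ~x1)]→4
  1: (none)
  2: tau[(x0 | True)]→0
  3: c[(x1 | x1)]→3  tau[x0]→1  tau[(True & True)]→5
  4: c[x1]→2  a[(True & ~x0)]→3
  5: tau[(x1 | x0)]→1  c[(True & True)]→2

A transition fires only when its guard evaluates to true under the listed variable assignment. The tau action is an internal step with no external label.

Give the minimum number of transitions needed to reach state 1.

Answer: 2

Trace:
Layered search for 1:
  Layer 0: {0}
  Layer 1: {4,5}
  Layer 2: {1,2,3}
depth(1)=2, e.g. c·tau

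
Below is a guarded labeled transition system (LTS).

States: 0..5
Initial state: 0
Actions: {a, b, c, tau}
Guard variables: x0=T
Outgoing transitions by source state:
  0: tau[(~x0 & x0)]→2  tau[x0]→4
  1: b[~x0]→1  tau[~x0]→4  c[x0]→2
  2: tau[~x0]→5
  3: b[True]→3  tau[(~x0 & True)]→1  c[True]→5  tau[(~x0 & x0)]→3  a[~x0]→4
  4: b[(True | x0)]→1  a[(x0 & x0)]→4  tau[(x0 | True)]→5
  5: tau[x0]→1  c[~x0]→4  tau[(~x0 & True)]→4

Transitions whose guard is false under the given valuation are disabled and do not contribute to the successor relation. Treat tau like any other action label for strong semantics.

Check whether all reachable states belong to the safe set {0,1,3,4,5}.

Safe = {0,1,3,4,5}
Reachable = {0,1,2,4,5}
  0: ✓
  1: ✓
  2: ✗ unsafe
  4: ✓
  5: ✓
reach 2 via tau·b·c — violates

Answer: INVARIANT VIOLATED at state 2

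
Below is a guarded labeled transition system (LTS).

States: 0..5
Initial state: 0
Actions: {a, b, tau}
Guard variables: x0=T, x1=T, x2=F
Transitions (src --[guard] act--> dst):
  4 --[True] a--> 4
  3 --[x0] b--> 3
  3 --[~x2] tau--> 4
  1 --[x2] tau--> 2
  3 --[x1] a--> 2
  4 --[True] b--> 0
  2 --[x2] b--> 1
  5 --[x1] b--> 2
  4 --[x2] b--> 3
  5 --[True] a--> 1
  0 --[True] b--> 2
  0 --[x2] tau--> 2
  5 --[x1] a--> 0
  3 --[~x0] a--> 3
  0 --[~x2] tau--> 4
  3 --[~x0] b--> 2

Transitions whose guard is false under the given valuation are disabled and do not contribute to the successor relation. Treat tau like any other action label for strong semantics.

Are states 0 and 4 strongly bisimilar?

Answer: NOT BISIMILAR

Analysis:
Bisimulation quotient by refinement:
  round 0: {{0,1,2,3,4,5}}
  round 1: {{0},{1,2},{3},{4,5}}
  round 2: {{0},{1,2},{3},{4},{5}}
5 equivalence class(es) (converged in 3)
0∈{0}, 4∈{4}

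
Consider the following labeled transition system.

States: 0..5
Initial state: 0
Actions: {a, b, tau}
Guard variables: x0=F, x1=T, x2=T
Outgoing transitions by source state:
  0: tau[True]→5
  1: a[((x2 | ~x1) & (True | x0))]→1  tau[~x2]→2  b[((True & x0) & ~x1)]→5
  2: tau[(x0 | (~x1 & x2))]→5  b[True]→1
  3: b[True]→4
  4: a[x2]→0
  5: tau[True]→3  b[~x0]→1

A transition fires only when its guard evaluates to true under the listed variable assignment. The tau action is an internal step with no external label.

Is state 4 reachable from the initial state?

Answer: REACHABLE

Trace:
Guard filter leaves 7 enabled edge(s).
depth 0: {0}
depth 1: {5}  cumulative {0,5}
depth 2: {1,3}  cumulative {0,1,3,5}
depth 3: {4}  cumulative {0,1,3,4,5}
R = {0,1,3,4,5}
witness 4: tau·tau·b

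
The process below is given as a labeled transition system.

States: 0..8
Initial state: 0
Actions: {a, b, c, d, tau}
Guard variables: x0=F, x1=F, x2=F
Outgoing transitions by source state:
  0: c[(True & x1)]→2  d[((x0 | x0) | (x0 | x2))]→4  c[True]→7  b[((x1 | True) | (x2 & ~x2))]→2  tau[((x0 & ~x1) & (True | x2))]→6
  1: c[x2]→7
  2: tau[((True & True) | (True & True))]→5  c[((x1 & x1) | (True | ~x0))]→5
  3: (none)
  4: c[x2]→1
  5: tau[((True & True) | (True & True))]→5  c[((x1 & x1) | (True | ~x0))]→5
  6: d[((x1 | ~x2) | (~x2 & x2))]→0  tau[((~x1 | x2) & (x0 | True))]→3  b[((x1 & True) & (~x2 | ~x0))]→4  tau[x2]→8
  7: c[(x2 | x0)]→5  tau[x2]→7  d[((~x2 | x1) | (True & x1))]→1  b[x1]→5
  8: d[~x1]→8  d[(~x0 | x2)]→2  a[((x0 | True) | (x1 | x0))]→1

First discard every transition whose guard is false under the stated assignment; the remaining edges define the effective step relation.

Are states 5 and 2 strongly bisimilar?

Answer: BISIMILAR

Working:
Compute ~ classes (split until stable):
  P[0] = {{0,1,2,3,4,5,6,7,8}}
  P[1] = {{0},{1,3,4},{2,5},{6},{7},{8}}
6 equivalence class(es) (converged in 2)
[5]={2,5}  [2]={2,5}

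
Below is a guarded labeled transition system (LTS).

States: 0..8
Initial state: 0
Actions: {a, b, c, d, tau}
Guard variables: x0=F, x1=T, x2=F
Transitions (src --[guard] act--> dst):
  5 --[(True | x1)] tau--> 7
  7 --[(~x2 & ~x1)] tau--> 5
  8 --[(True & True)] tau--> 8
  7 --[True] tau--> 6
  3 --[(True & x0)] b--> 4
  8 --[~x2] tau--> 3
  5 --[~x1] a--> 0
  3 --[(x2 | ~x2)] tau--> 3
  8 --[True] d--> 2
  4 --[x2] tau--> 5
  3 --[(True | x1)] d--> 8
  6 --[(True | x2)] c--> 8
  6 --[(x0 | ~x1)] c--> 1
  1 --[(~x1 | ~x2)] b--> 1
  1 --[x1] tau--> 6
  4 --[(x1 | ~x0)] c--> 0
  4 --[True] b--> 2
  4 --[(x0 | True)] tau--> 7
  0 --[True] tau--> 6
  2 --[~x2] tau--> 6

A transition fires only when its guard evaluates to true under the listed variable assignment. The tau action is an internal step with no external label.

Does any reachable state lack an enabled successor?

Answer: DEADLOCK-FREE

Analysis:
R = {0,2,3,6,8}
  0: tau→6  [1 out]
  2: tau→6  [1 out]
  3: d→8  tau→3  [2 out]
  6: c→8  [1 out]
  8: d→2  tau→3  tau→8  [3 out]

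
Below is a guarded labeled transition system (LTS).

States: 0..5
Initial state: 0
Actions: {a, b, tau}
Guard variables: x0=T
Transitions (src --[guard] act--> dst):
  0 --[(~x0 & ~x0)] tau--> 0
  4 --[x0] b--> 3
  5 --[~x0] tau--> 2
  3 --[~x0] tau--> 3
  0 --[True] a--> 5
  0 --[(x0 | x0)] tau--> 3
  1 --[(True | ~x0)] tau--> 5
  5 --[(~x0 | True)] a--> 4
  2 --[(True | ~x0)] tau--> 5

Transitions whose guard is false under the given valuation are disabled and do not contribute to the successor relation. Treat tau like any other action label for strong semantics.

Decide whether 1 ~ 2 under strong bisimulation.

Answer: BISIMILAR

Analysis:
Refine partition for ~:
  P[0] = {{0,1,2,3,4,5}}
  P[1] = {{0},{1,2},{3},{4},{5}}
Fixed point at round 2; 5 class(es).
class of 1: {1,2}; class of 2: {1,2}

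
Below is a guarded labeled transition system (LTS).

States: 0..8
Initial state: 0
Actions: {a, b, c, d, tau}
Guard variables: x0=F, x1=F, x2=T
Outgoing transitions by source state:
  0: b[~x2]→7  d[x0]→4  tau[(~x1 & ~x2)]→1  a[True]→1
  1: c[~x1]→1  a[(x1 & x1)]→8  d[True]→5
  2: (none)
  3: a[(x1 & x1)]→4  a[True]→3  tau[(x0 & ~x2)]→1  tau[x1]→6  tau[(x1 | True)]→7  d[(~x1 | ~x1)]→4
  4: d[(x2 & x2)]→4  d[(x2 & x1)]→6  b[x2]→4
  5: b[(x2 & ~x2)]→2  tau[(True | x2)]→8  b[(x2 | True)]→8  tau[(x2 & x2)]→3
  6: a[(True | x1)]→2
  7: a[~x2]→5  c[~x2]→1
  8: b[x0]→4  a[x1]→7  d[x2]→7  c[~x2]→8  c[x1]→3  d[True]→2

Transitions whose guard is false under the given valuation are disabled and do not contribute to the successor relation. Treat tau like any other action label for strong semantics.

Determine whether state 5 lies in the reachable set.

Guard filter leaves 14 enabled edge(s).
depth 0: {0}
depth 1: {1}  total {0,1}
depth 2: {5}  total {0,1,5}
depth 3: {3,8}  total {0,1,3,5,8}
depth 4: {2,4,7}  total {0,1,2,3,4,5,7,8}
Reachable = {0,1,2,3,4,5,7,8}
witness 5: a·d

Answer: REACHABLE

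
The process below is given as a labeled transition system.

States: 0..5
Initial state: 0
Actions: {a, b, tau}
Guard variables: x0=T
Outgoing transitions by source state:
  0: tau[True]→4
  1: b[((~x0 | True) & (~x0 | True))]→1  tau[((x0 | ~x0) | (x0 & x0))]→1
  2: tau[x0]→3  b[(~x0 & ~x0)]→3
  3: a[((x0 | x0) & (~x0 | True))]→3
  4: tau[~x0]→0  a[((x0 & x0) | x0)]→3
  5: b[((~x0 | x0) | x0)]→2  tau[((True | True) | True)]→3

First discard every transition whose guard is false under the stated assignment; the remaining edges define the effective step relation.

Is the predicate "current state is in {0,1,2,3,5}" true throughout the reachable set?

Inv-set: {0,1,2,3,5}
R = {0,3,4}
  0: safe
  3: safe
  4: ✗ unsafe
witness against invariant: tau → 4

Answer: INVARIANT VIOLATED at state 4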